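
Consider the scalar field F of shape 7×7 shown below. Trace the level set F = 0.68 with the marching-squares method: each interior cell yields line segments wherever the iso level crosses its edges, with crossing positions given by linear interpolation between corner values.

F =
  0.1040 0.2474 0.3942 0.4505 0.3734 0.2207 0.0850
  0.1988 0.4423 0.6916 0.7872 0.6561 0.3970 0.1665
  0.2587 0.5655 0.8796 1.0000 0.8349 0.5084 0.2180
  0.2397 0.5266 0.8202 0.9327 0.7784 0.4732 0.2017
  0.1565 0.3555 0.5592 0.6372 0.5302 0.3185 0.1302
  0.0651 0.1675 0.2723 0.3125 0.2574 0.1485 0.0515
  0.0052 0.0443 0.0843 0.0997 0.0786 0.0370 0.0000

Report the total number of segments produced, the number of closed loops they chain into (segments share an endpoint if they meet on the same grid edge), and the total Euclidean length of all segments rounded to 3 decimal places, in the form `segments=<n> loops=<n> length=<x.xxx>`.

segments=12 loops=1 length=9.754

cell (0,1): code 0100 → (0.961,2.000)–(1.000,1.953)
cell (0,2): code 1100 → (0.682,3.000)–(0.961,2.000)
cell (0,3): code 1000 → (1.000,3.818)–(0.682,3.000)
cell (1,1): code 0110 → (1.000,1.953)–(2.000,1.365)
cell (1,3): code 1101 → (1.134,4.000)–(1.000,3.818)
cell (1,4): code 1000 → (2.000,4.474)–(1.134,4.000)
cell (2,1): code 0110 → (2.000,1.365)–(3.000,1.522)
cell (2,4): code 1001 → (3.000,4.322)–(2.000,4.474)
cell (3,1): code 0010 → (3.000,1.522)–(3.537,2.000)
cell (3,2): code 0011 → (3.537,2.000)–(3.855,3.000)
cell (3,3): code 0011 → (3.855,3.000)–(3.396,4.000)
cell (3,4): code 0001 → (3.396,4.000)–(3.000,4.322)
total: 12 segments, chained into 1 closed loop(s), length Σ = 9.753976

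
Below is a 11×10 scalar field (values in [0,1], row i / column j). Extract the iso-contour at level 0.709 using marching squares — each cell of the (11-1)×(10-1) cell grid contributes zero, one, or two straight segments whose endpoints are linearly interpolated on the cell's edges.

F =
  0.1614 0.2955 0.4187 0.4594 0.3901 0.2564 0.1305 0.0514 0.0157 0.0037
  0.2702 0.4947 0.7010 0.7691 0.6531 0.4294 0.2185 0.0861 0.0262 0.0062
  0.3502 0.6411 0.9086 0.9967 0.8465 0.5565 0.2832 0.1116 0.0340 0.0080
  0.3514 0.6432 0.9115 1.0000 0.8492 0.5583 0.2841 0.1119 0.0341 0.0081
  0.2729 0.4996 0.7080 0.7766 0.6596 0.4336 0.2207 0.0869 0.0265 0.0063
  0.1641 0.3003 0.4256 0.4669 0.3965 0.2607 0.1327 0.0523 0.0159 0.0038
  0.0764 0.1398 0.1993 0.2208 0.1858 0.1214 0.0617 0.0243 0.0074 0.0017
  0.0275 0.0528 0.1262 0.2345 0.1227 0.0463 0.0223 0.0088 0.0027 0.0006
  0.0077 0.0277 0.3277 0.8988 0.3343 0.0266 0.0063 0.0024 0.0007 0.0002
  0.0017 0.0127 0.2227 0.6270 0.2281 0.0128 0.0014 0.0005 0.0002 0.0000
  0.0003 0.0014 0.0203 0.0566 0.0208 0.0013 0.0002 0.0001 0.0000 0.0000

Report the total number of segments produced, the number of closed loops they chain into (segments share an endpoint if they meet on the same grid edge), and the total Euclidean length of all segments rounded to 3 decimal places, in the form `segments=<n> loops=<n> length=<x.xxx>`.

cell (0,2): code 0100 → (0.806,3.000)–(1.000,2.117)
cell (0,3): code 1000 → (1.000,3.518)–(0.806,3.000)
cell (1,1): code 0100 → (1.039,2.000)–(2.000,1.254)
cell (1,2): code 1110 → (1.000,2.117)–(1.039,2.000)
cell (1,3): code 1101 → (1.289,4.000)–(1.000,3.518)
cell (1,4): code 1000 → (2.000,4.474)–(1.289,4.000)
cell (2,1): code 0110 → (2.000,1.254)–(3.000,1.245)
cell (2,4): code 1001 → (3.000,4.482)–(2.000,4.474)
cell (3,1): code 0010 → (3.000,1.245)–(3.995,2.000)
cell (3,2): code 0111 → (3.995,2.000)–(4.000,2.015)
cell (3,3): code 1011 → (4.000,3.578)–(3.739,4.000)
cell (3,4): code 0001 → (3.739,4.000)–(3.000,4.482)
cell (4,2): code 0010 → (4.000,2.015)–(4.218,3.000)
cell (4,3): code 0001 → (4.218,3.000)–(4.000,3.578)
cell (7,2): code 0100 → (7.714,3.000)–(8.000,2.668)
cell (7,3): code 1000 → (8.000,3.336)–(7.714,3.000)
cell (8,2): code 0010 → (8.000,2.668)–(8.698,3.000)
cell (8,3): code 0001 → (8.698,3.000)–(8.000,3.336)
total: 18 segments, chained into 2 closed loop(s), length Σ = 12.912043

segments=18 loops=2 length=12.912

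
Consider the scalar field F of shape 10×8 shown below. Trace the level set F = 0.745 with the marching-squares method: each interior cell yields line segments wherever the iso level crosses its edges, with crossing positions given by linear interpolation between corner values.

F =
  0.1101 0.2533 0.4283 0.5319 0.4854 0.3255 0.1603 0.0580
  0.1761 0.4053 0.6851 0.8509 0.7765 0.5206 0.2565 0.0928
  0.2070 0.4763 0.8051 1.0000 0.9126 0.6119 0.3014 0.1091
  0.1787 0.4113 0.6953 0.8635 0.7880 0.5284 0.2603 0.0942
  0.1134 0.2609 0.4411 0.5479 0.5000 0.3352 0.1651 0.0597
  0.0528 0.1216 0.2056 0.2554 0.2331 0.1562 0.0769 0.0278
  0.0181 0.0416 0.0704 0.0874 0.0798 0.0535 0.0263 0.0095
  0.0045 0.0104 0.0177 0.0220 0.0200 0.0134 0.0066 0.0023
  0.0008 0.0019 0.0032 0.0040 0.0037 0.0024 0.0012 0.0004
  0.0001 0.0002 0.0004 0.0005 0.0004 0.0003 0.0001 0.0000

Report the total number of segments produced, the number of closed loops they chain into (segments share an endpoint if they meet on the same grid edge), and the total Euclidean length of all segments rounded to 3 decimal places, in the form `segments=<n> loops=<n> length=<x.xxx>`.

cell (0,2): code 0100 → (0.668,3.000)–(1.000,2.361)
cell (0,3): code 1100 → (0.892,4.000)–(0.668,3.000)
cell (0,4): code 1000 → (1.000,4.123)–(0.892,4.000)
cell (1,1): code 0100 → (1.499,2.000)–(2.000,1.817)
cell (1,2): code 1110 → (1.000,2.361)–(1.499,2.000)
cell (1,4): code 1001 → (2.000,4.557)–(1.000,4.123)
cell (2,1): code 0010 → (2.000,1.817)–(2.547,2.000)
cell (2,2): code 0111 → (2.547,2.000)–(3.000,2.295)
cell (2,4): code 1001 → (3.000,4.166)–(2.000,4.557)
cell (3,2): code 0010 → (3.000,2.295)–(3.375,3.000)
cell (3,3): code 0011 → (3.375,3.000)–(3.149,4.000)
cell (3,4): code 0001 → (3.149,4.000)–(3.000,4.166)
total: 12 segments, chained into 1 closed loop(s), length Σ = 8.386222

segments=12 loops=1 length=8.386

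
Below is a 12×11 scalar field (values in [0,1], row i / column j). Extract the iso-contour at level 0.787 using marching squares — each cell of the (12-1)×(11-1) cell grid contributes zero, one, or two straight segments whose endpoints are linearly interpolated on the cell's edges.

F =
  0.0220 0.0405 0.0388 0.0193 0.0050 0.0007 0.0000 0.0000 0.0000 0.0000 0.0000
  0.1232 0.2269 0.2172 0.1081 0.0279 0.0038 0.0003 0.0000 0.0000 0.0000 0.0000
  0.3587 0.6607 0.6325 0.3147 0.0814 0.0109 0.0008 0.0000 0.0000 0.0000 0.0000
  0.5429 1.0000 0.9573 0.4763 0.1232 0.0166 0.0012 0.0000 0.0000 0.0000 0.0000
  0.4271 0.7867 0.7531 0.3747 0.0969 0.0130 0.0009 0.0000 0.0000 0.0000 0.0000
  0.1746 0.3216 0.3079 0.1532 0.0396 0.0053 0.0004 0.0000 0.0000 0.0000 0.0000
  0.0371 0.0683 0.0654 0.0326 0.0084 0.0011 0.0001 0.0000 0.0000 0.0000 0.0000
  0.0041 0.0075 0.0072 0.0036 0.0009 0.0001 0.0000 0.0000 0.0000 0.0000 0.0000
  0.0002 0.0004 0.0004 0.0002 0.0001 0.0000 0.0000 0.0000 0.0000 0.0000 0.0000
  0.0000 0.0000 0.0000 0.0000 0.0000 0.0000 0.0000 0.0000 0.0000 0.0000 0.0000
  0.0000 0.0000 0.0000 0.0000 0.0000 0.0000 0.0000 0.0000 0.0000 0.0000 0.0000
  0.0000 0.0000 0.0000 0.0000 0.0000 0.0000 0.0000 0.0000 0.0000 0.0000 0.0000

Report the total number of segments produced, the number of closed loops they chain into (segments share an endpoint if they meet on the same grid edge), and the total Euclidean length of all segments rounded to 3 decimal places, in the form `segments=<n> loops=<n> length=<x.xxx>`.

segments=6 loops=1 length=5.441

cell (2,0): code 0100 → (2.372,1.000)–(3.000,0.534)
cell (2,1): code 1100 → (2.476,2.000)–(2.372,1.000)
cell (2,2): code 1000 → (3.000,2.354)–(2.476,2.000)
cell (3,0): code 0010 → (3.000,0.534)–(3.999,1.000)
cell (3,1): code 0011 → (3.999,1.000)–(3.834,2.000)
cell (3,2): code 0001 → (3.834,2.000)–(3.000,2.354)
total: 6 segments, chained into 1 closed loop(s), length Σ = 5.441263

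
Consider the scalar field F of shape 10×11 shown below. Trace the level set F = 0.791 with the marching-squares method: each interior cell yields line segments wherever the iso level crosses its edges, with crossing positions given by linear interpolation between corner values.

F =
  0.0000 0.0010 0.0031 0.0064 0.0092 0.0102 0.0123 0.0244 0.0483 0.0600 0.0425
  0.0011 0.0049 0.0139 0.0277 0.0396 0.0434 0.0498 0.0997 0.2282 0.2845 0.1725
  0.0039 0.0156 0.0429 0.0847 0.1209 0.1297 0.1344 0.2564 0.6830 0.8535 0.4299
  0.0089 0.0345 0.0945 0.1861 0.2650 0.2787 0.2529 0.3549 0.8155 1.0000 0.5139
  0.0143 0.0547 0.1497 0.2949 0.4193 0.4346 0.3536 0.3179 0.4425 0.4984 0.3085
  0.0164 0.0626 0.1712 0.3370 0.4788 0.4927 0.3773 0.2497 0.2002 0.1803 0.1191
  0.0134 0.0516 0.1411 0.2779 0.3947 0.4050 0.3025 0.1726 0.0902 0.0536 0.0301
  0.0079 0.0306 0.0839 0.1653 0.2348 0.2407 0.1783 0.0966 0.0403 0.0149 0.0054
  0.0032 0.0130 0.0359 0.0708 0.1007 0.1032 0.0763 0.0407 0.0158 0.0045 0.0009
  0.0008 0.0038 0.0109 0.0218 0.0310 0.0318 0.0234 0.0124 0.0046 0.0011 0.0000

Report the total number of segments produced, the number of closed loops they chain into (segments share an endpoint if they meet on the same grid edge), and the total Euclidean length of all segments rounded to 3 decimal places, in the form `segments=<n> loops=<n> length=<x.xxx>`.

segments=8 loops=1 length=4.573

cell (1,8): code 0100 → (1.890,9.000)–(2.000,8.633)
cell (1,9): code 1000 → (2.000,9.148)–(1.890,9.000)
cell (2,7): code 0100 → (2.815,8.000)–(3.000,7.947)
cell (2,8): code 1110 → (2.000,8.633)–(2.815,8.000)
cell (2,9): code 1001 → (3.000,9.430)–(2.000,9.148)
cell (3,7): code 0010 → (3.000,7.947)–(3.066,8.000)
cell (3,8): code 0011 → (3.066,8.000)–(3.417,9.000)
cell (3,9): code 0001 → (3.417,9.000)–(3.000,9.430)
total: 8 segments, chained into 1 closed loop(s), length Σ = 4.573467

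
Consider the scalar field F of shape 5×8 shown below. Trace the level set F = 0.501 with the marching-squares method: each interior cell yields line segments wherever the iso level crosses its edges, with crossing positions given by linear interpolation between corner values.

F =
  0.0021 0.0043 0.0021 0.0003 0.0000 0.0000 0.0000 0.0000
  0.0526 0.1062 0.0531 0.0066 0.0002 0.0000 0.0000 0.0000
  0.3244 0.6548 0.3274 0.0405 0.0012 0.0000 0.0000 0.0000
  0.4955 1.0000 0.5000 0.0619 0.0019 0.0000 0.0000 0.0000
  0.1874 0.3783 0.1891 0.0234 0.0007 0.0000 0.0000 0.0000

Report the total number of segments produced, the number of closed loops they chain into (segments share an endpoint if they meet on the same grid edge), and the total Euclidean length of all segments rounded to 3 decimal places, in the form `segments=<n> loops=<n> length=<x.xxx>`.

cell (1,0): code 0100 → (1.720,1.000)–(2.000,0.535)
cell (1,1): code 1000 → (2.000,1.470)–(1.720,1.000)
cell (2,0): code 0110 → (2.000,0.535)–(3.000,0.011)
cell (2,1): code 1001 → (3.000,1.998)–(2.000,1.470)
cell (3,0): code 0010 → (3.000,0.011)–(3.803,1.000)
cell (3,1): code 0001 → (3.803,1.000)–(3.000,1.998)
total: 6 segments, chained into 1 closed loop(s), length Σ = 5.904694

segments=6 loops=1 length=5.905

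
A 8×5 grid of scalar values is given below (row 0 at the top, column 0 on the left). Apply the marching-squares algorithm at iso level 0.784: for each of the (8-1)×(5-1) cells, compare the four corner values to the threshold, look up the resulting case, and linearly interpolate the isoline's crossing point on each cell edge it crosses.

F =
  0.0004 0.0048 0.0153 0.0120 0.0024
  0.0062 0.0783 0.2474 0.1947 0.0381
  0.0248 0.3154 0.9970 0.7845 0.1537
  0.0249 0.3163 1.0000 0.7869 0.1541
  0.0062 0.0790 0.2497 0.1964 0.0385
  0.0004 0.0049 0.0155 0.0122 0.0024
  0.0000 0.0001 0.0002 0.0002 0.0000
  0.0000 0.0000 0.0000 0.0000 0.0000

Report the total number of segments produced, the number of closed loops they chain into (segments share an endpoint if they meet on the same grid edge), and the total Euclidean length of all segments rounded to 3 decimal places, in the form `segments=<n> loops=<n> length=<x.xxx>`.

segments=8 loops=1 length=4.936

cell (1,1): code 0100 → (1.716,2.000)–(2.000,1.688)
cell (1,2): code 1100 → (1.999,3.000)–(1.716,2.000)
cell (1,3): code 1000 → (2.000,3.001)–(1.999,3.000)
cell (2,1): code 0110 → (2.000,1.688)–(3.000,1.684)
cell (2,3): code 1001 → (3.000,3.005)–(2.000,3.001)
cell (3,1): code 0010 → (3.000,1.684)–(3.288,2.000)
cell (3,2): code 0011 → (3.288,2.000)–(3.005,3.000)
cell (3,3): code 0001 → (3.005,3.000)–(3.000,3.005)
total: 8 segments, chained into 1 closed loop(s), length Σ = 4.936306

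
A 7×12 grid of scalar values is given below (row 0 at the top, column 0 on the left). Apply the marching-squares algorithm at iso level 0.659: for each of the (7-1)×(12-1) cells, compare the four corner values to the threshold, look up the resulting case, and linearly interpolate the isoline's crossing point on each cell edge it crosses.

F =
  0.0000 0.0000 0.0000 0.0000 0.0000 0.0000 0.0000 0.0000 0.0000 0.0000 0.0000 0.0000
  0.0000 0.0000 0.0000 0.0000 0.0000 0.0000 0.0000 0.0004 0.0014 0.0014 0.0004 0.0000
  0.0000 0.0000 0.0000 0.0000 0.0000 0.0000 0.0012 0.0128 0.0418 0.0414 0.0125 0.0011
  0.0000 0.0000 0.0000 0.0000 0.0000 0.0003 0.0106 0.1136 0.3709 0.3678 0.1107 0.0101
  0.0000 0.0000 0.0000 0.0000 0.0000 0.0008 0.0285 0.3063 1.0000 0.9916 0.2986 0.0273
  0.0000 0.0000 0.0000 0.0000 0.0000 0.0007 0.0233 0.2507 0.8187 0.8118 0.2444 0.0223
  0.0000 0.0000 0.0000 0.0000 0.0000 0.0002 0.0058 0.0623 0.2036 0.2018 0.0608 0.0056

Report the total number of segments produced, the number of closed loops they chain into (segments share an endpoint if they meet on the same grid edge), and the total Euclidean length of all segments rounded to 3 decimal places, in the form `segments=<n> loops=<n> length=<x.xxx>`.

segments=8 loops=1 length=6.244

cell (3,7): code 0100 → (3.458,8.000)–(4.000,7.508)
cell (3,8): code 1100 → (3.467,9.000)–(3.458,8.000)
cell (3,9): code 1000 → (4.000,9.480)–(3.467,9.000)
cell (4,7): code 0110 → (4.000,7.508)–(5.000,7.719)
cell (4,9): code 1001 → (5.000,9.269)–(4.000,9.480)
cell (5,7): code 0010 → (5.000,7.719)–(5.260,8.000)
cell (5,8): code 0011 → (5.260,8.000)–(5.250,9.000)
cell (5,9): code 0001 → (5.250,9.000)–(5.000,9.269)
total: 8 segments, chained into 1 closed loop(s), length Σ = 6.243533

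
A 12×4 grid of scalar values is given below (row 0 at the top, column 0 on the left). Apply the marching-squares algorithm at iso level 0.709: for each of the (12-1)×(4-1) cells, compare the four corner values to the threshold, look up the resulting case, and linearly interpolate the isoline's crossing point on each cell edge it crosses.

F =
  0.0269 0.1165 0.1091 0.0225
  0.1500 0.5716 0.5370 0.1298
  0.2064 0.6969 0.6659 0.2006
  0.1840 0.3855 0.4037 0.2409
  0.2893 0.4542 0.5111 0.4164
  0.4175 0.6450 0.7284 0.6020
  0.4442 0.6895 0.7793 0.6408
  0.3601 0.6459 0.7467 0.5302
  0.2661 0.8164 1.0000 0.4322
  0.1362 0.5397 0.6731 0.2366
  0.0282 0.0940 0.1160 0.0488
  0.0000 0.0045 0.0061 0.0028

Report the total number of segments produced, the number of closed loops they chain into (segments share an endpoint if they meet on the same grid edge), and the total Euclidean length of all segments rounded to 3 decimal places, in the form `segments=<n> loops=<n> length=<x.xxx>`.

segments=12 loops=1 length=9.786

cell (4,1): code 0100 → (4.911,2.000)–(5.000,1.767)
cell (4,2): code 1000 → (5.000,2.153)–(4.911,2.000)
cell (5,1): code 0110 → (5.000,1.767)–(6.000,1.217)
cell (5,2): code 1001 → (6.000,2.508)–(5.000,2.153)
cell (6,1): code 0110 → (6.000,1.217)–(7.000,1.626)
cell (6,2): code 1001 → (7.000,2.174)–(6.000,2.508)
cell (7,0): code 0100 → (7.370,1.000)–(8.000,0.805)
cell (7,1): code 1110 → (7.000,1.626)–(7.370,1.000)
cell (7,2): code 1001 → (8.000,2.513)–(7.000,2.174)
cell (8,0): code 0010 → (8.000,0.805)–(8.388,1.000)
cell (8,1): code 0011 → (8.388,1.000)–(8.890,2.000)
cell (8,2): code 0001 → (8.890,2.000)–(8.000,2.513)
total: 12 segments, chained into 1 closed loop(s), length Σ = 9.786346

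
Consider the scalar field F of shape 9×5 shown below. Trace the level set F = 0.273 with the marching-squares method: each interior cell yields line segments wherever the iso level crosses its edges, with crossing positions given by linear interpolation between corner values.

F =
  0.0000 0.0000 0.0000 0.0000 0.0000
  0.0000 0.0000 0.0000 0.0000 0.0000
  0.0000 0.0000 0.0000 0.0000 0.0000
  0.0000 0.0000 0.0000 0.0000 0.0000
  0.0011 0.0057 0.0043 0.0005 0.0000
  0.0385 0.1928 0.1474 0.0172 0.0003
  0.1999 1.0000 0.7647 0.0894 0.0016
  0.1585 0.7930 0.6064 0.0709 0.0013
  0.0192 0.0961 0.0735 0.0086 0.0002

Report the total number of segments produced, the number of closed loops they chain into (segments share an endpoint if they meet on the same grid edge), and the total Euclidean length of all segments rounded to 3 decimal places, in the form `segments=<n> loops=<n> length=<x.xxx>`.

segments=8 loops=1 length=8.372

cell (5,0): code 0100 → (5.099,1.000)–(6.000,0.091)
cell (5,1): code 1100 → (5.203,2.000)–(5.099,1.000)
cell (5,2): code 1000 → (6.000,2.728)–(5.203,2.000)
cell (6,0): code 0110 → (6.000,0.091)–(7.000,0.180)
cell (6,2): code 1001 → (7.000,2.623)–(6.000,2.728)
cell (7,0): code 0010 → (7.000,0.180)–(7.746,1.000)
cell (7,1): code 0011 → (7.746,1.000)–(7.626,2.000)
cell (7,2): code 0001 → (7.626,2.000)–(7.000,2.623)
total: 8 segments, chained into 1 closed loop(s), length Σ = 8.371670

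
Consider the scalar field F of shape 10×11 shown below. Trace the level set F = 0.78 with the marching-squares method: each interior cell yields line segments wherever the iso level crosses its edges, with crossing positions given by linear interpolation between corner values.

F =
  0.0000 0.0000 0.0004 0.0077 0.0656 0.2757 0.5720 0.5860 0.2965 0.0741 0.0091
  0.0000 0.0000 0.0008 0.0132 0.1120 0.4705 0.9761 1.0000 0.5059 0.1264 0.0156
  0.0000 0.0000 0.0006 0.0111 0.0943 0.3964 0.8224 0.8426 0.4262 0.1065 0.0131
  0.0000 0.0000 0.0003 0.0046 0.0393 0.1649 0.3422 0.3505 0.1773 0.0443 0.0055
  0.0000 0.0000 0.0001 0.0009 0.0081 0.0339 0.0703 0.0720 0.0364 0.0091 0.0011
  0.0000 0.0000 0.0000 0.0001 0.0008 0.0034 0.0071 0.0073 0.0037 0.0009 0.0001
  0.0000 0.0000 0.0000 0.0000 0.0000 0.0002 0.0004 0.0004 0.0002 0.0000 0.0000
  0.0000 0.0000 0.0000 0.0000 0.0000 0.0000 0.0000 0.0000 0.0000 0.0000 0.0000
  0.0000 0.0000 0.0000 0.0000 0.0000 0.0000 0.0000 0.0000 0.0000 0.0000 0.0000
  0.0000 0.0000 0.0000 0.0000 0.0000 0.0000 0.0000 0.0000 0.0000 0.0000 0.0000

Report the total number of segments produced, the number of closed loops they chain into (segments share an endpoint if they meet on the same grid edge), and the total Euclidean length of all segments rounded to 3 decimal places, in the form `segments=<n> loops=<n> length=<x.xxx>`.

segments=8 loops=1 length=5.730

cell (0,5): code 0100 → (0.515,6.000)–(1.000,5.612)
cell (0,6): code 1100 → (0.469,7.000)–(0.515,6.000)
cell (0,7): code 1000 → (1.000,7.445)–(0.469,7.000)
cell (1,5): code 0110 → (1.000,5.612)–(2.000,5.900)
cell (1,7): code 1001 → (2.000,7.150)–(1.000,7.445)
cell (2,5): code 0010 → (2.000,5.900)–(2.088,6.000)
cell (2,6): code 0011 → (2.088,6.000)–(2.127,7.000)
cell (2,7): code 0001 → (2.127,7.000)–(2.000,7.150)
total: 8 segments, chained into 1 closed loop(s), length Σ = 5.729633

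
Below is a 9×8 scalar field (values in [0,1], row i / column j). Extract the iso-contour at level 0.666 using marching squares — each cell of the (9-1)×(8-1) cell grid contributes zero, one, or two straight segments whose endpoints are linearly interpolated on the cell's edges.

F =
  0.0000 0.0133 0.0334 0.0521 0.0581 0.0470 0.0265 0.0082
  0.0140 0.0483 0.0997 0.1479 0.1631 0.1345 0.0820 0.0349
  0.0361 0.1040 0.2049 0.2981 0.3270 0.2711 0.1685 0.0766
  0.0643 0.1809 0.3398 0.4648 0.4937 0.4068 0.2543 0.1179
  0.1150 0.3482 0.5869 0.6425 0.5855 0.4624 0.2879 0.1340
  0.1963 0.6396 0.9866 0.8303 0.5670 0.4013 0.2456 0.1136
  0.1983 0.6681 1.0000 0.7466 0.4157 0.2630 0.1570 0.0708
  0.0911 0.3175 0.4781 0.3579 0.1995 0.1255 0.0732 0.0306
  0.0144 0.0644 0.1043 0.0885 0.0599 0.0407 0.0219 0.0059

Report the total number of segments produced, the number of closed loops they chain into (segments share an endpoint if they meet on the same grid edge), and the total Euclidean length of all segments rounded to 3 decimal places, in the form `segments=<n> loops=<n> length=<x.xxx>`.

segments=10 loops=1 length=7.975

cell (4,1): code 0100 → (4.198,2.000)–(5.000,1.076)
cell (4,2): code 1100 → (4.125,3.000)–(4.198,2.000)
cell (4,3): code 1000 → (5.000,3.624)–(4.125,3.000)
cell (5,0): code 0100 → (5.926,1.000)–(6.000,0.996)
cell (5,1): code 1110 → (5.000,1.076)–(5.926,1.000)
cell (5,3): code 1001 → (6.000,3.244)–(5.000,3.624)
cell (6,0): code 0010 → (6.000,0.996)–(6.006,1.000)
cell (6,1): code 0011 → (6.006,1.000)–(6.640,2.000)
cell (6,2): code 0011 → (6.640,2.000)–(6.207,3.000)
cell (6,3): code 0001 → (6.207,3.000)–(6.000,3.244)
total: 10 segments, chained into 1 closed loop(s), length Σ = 7.974893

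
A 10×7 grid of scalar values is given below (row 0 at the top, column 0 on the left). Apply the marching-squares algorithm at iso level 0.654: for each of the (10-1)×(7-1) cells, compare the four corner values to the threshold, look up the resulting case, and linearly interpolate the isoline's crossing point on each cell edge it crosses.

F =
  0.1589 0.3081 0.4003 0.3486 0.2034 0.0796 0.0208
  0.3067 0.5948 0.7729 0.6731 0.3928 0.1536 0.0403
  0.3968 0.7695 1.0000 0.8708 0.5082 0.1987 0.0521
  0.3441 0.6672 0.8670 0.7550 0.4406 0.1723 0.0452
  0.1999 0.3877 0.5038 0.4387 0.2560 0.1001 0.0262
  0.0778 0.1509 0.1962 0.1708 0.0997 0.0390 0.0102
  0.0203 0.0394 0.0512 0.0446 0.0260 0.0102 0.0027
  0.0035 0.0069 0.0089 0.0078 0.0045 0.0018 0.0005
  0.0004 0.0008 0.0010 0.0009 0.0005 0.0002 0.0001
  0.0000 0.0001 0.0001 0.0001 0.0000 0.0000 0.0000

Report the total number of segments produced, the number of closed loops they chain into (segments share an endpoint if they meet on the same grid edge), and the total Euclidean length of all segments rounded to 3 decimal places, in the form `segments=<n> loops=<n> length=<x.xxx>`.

segments=12 loops=1 length=8.960

cell (0,1): code 0100 → (0.681,2.000)–(1.000,1.332)
cell (0,2): code 1100 → (0.941,3.000)–(0.681,2.000)
cell (0,3): code 1000 → (1.000,3.068)–(0.941,3.000)
cell (1,0): code 0100 → (1.339,1.000)–(2.000,0.690)
cell (1,1): code 1110 → (1.000,1.332)–(1.339,1.000)
cell (1,3): code 1001 → (2.000,3.598)–(1.000,3.068)
cell (2,0): code 0110 → (2.000,0.690)–(3.000,0.959)
cell (2,3): code 1001 → (3.000,3.321)–(2.000,3.598)
cell (3,0): code 0010 → (3.000,0.959)–(3.047,1.000)
cell (3,1): code 0011 → (3.047,1.000)–(3.586,2.000)
cell (3,2): code 0011 → (3.586,2.000)–(3.319,3.000)
cell (3,3): code 0001 → (3.319,3.000)–(3.000,3.321)
total: 12 segments, chained into 1 closed loop(s), length Σ = 8.959502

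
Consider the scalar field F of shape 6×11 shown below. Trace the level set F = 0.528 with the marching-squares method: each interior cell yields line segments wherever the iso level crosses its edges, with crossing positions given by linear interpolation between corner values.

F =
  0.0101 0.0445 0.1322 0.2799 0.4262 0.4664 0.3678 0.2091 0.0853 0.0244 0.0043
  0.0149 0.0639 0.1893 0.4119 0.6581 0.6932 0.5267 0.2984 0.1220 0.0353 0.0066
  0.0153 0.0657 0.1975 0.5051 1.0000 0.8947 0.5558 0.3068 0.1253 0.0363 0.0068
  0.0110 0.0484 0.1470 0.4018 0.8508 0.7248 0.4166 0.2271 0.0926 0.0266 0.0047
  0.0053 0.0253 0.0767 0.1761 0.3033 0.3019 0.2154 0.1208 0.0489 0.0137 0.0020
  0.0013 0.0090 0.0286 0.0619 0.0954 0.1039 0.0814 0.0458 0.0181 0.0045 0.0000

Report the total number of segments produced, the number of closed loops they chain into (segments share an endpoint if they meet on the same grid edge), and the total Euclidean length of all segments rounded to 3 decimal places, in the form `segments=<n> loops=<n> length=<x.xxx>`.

segments=12 loops=1 length=9.971

cell (0,3): code 0100 → (0.439,4.000)–(1.000,3.472)
cell (0,4): code 1100 → (0.272,5.000)–(0.439,4.000)
cell (0,5): code 1000 → (1.000,5.992)–(0.272,5.000)
cell (1,3): code 0110 → (1.000,3.472)–(2.000,3.046)
cell (1,5): code 1101 → (1.045,6.000)–(1.000,5.992)
cell (1,6): code 1000 → (2.000,6.112)–(1.045,6.000)
cell (2,3): code 0110 → (2.000,3.046)–(3.000,3.281)
cell (2,5): code 1011 → (3.000,5.639)–(2.200,6.000)
cell (2,6): code 0001 → (2.200,6.000)–(2.000,6.112)
cell (3,3): code 0010 → (3.000,3.281)–(3.590,4.000)
cell (3,4): code 0011 → (3.590,4.000)–(3.465,5.000)
cell (3,5): code 0001 → (3.465,5.000)–(3.000,5.639)
total: 12 segments, chained into 1 closed loop(s), length Σ = 9.971039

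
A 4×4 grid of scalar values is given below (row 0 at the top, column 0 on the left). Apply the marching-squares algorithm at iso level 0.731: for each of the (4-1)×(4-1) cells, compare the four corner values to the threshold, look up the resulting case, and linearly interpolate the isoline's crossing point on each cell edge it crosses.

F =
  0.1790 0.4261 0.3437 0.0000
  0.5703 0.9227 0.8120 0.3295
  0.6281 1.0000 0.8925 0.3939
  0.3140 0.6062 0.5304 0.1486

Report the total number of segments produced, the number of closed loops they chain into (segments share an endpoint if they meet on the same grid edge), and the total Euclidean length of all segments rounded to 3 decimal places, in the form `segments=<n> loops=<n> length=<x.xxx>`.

cell (0,0): code 0100 → (0.614,1.000)–(1.000,0.456)
cell (0,1): code 1100 → (0.827,2.000)–(0.614,1.000)
cell (0,2): code 1000 → (1.000,2.168)–(0.827,2.000)
cell (1,0): code 0110 → (1.000,0.456)–(2.000,0.277)
cell (1,2): code 1001 → (2.000,2.324)–(1.000,2.168)
cell (2,0): code 0010 → (2.000,0.277)–(2.683,1.000)
cell (2,1): code 0011 → (2.683,1.000)–(2.446,2.000)
cell (2,2): code 0001 → (2.446,2.000)–(2.000,2.324)
total: 8 segments, chained into 1 closed loop(s), length Σ = 6.532387

segments=8 loops=1 length=6.532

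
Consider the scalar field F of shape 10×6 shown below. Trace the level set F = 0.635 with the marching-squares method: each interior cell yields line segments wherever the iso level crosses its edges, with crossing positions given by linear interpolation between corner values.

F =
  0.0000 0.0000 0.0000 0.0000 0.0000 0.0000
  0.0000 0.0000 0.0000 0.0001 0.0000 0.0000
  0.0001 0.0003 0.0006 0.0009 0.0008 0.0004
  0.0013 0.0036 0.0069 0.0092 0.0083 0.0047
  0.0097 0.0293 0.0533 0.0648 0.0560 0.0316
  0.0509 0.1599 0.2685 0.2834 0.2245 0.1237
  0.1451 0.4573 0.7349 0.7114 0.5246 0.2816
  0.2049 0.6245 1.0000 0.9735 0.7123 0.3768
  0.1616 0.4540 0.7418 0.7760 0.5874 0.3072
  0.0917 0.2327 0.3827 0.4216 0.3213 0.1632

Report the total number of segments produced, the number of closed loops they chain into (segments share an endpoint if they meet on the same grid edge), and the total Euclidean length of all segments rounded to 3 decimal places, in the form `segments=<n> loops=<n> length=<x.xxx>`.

cell (5,1): code 0100 → (5.786,2.000)–(6.000,1.640)
cell (5,2): code 1100 → (5.821,3.000)–(5.786,2.000)
cell (5,3): code 1000 → (6.000,3.409)–(5.821,3.000)
cell (6,1): code 0110 → (6.000,1.640)–(7.000,1.028)
cell (6,3): code 1101 → (6.588,4.000)–(6.000,3.409)
cell (6,4): code 1000 → (7.000,4.230)–(6.588,4.000)
cell (7,1): code 0110 → (7.000,1.028)–(8.000,1.629)
cell (7,3): code 1011 → (8.000,3.748)–(7.619,4.000)
cell (7,4): code 0001 → (7.619,4.000)–(7.000,4.230)
cell (8,1): code 0010 → (8.000,1.629)–(8.297,2.000)
cell (8,2): code 0011 → (8.297,2.000)–(8.398,3.000)
cell (8,3): code 0001 → (8.398,3.000)–(8.000,3.748)
total: 12 segments, chained into 1 closed loop(s), length Σ = 8.955530

segments=12 loops=1 length=8.956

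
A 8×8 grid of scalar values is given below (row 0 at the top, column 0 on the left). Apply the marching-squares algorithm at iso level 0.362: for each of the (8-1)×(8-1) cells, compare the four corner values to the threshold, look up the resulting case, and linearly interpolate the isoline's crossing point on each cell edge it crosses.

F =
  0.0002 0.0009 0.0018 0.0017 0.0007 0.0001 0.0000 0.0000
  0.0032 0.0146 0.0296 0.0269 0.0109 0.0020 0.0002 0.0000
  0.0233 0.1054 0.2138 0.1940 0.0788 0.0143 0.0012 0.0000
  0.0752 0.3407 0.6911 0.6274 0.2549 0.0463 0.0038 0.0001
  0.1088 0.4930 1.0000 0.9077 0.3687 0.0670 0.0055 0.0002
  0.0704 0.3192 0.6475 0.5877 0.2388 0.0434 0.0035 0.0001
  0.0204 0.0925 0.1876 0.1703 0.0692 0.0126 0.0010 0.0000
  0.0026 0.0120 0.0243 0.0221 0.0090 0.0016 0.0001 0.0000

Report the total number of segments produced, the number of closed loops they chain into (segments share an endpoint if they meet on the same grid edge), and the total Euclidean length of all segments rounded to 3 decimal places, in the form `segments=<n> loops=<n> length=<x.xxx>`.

segments=14 loops=1 length=10.321

cell (2,1): code 0100 → (2.310,2.000)–(3.000,1.061)
cell (2,2): code 1100 → (2.388,3.000)–(2.310,2.000)
cell (2,3): code 1000 → (3.000,3.712)–(2.388,3.000)
cell (3,0): code 0100 → (3.140,1.000)–(4.000,0.659)
cell (3,1): code 1110 → (3.000,1.061)–(3.140,1.000)
cell (3,3): code 1101 → (3.941,4.000)–(3.000,3.712)
cell (3,4): code 1000 → (4.000,4.022)–(3.941,4.000)
cell (4,0): code 0010 → (4.000,0.659)–(4.754,1.000)
cell (4,1): code 0111 → (4.754,1.000)–(5.000,1.130)
cell (4,3): code 1011 → (5.000,3.647)–(4.052,4.000)
cell (4,4): code 0001 → (4.052,4.000)–(4.000,4.022)
cell (5,1): code 0010 → (5.000,1.130)–(5.621,2.000)
cell (5,2): code 0011 → (5.621,2.000)–(5.541,3.000)
cell (5,3): code 0001 → (5.541,3.000)–(5.000,3.647)
total: 14 segments, chained into 1 closed loop(s), length Σ = 10.321217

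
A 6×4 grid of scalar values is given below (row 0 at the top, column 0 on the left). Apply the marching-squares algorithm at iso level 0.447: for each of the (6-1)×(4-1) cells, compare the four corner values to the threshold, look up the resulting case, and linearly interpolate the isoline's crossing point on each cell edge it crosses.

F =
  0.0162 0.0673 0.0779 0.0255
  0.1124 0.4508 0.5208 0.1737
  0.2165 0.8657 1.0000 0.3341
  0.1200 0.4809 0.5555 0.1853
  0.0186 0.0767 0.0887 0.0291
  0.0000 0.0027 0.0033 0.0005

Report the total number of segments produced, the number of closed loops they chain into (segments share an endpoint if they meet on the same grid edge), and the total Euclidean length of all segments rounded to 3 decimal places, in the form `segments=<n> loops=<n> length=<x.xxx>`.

segments=10 loops=1 length=7.445

cell (0,0): code 0100 → (0.990,1.000)–(1.000,0.989)
cell (0,1): code 1100 → (0.833,2.000)–(0.990,1.000)
cell (0,2): code 1000 → (1.000,2.213)–(0.833,2.000)
cell (1,0): code 0110 → (1.000,0.989)–(2.000,0.355)
cell (1,2): code 1001 → (2.000,2.830)–(1.000,2.213)
cell (2,0): code 0110 → (2.000,0.355)–(3.000,0.906)
cell (2,2): code 1001 → (3.000,2.293)–(2.000,2.830)
cell (3,0): code 0010 → (3.000,0.906)–(3.084,1.000)
cell (3,1): code 0011 → (3.084,1.000)–(3.232,2.000)
cell (3,2): code 0001 → (3.232,2.000)–(3.000,2.293)
total: 10 segments, chained into 1 closed loop(s), length Σ = 7.444638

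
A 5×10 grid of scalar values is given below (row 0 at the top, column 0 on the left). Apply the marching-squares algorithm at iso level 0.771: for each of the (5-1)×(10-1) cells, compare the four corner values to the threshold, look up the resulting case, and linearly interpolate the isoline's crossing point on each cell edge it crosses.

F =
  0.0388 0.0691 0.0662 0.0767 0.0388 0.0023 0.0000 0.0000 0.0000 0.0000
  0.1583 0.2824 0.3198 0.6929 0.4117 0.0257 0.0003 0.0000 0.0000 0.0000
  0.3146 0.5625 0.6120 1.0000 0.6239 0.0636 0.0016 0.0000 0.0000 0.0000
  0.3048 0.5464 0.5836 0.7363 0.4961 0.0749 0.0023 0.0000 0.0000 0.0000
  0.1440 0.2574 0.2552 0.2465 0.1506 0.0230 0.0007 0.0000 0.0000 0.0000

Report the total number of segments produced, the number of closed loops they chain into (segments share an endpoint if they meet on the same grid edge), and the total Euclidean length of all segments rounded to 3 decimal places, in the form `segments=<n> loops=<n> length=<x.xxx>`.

segments=4 loops=1 length=4.024

cell (1,2): code 0100 → (1.254,3.000)–(2.000,2.410)
cell (1,3): code 1000 → (2.000,3.609)–(1.254,3.000)
cell (2,2): code 0010 → (2.000,2.410)–(2.868,3.000)
cell (2,3): code 0001 → (2.868,3.000)–(2.000,3.609)
total: 4 segments, chained into 1 closed loop(s), length Σ = 4.024281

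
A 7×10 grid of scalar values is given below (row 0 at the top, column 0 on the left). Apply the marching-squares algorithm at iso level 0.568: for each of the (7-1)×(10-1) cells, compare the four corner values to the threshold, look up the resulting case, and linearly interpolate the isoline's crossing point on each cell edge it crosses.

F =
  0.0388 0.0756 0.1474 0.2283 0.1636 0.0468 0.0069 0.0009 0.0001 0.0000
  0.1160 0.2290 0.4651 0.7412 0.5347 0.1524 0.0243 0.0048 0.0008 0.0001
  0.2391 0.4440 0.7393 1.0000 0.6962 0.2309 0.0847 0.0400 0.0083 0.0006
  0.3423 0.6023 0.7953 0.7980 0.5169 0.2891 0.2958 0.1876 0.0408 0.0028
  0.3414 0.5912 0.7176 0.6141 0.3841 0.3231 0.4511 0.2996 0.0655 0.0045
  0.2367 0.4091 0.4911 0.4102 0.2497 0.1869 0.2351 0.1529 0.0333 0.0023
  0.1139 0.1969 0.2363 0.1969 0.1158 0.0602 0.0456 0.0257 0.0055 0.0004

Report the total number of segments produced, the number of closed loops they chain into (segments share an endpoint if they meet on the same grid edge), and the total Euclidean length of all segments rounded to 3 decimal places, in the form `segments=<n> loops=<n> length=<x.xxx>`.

cell (0,2): code 0100 → (0.662,3.000)–(1.000,2.373)
cell (0,3): code 1000 → (1.000,3.839)–(0.662,3.000)
cell (1,1): code 0100 → (1.375,2.000)–(2.000,1.420)
cell (1,2): code 1110 → (1.000,2.373)–(1.375,2.000)
cell (1,3): code 1101 → (1.206,4.000)–(1.000,3.839)
cell (1,4): code 1000 → (2.000,4.276)–(1.206,4.000)
cell (2,0): code 0100 → (2.783,1.000)–(3.000,0.868)
cell (2,1): code 1110 → (2.000,1.420)–(2.783,1.000)
cell (2,3): code 1011 → (3.000,3.818)–(2.715,4.000)
cell (2,4): code 0001 → (2.715,4.000)–(2.000,4.276)
cell (3,0): code 0110 → (3.000,0.868)–(4.000,0.907)
cell (3,3): code 1001 → (4.000,3.200)–(3.000,3.818)
cell (4,0): code 0010 → (4.000,0.907)–(4.127,1.000)
cell (4,1): code 0011 → (4.127,1.000)–(4.660,2.000)
cell (4,2): code 0011 → (4.660,2.000)–(4.226,3.000)
cell (4,3): code 0001 → (4.226,3.000)–(4.000,3.200)
total: 16 segments, chained into 1 closed loop(s), length Σ = 11.206267

segments=16 loops=1 length=11.206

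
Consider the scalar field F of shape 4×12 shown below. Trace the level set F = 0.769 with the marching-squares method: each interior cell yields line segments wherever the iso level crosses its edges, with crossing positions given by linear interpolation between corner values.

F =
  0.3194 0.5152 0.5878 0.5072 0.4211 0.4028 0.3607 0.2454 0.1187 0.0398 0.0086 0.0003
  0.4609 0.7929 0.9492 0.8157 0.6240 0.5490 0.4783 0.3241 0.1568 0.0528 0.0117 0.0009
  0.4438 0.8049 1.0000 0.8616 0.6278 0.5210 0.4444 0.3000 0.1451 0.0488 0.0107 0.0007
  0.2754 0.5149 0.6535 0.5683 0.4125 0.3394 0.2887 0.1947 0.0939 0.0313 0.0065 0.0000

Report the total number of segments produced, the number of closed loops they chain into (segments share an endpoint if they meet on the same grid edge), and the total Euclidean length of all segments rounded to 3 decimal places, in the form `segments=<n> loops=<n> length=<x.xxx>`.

segments=10 loops=1 length=7.414

cell (0,0): code 0100 → (0.914,1.000)–(1.000,0.928)
cell (0,1): code 1100 → (0.501,2.000)–(0.914,1.000)
cell (0,2): code 1100 → (0.849,3.000)–(0.501,2.000)
cell (0,3): code 1000 → (1.000,3.244)–(0.849,3.000)
cell (1,0): code 0110 → (1.000,0.928)–(2.000,0.901)
cell (1,3): code 1001 → (2.000,3.396)–(1.000,3.244)
cell (2,0): code 0010 → (2.000,0.901)–(2.124,1.000)
cell (2,1): code 0011 → (2.124,1.000)–(2.667,2.000)
cell (2,2): code 0011 → (2.667,2.000)–(2.316,3.000)
cell (2,3): code 0001 → (2.316,3.000)–(2.000,3.396)
total: 10 segments, chained into 1 closed loop(s), length Σ = 7.414198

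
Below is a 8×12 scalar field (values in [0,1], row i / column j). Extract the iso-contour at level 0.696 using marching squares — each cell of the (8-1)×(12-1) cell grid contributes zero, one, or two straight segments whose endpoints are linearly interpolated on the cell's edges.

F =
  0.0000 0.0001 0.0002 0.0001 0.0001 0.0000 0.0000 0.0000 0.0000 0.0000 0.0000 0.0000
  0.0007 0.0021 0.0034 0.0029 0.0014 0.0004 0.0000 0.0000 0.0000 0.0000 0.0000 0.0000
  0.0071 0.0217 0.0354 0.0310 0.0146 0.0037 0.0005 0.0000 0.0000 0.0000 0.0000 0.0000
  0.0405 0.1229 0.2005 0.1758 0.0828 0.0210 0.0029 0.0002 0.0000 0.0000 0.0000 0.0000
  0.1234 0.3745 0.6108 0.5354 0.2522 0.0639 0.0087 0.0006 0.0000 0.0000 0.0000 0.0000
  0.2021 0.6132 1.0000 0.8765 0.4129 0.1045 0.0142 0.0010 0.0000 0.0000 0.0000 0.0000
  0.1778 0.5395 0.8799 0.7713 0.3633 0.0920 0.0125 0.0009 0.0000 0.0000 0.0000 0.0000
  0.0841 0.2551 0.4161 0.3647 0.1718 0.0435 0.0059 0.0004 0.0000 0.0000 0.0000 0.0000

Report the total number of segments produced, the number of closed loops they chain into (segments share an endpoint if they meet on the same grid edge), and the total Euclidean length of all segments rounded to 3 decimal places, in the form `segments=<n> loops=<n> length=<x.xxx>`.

cell (4,1): code 0100 → (4.219,2.000)–(5.000,1.214)
cell (4,2): code 1100 → (4.471,3.000)–(4.219,2.000)
cell (4,3): code 1000 → (5.000,3.389)–(4.471,3.000)
cell (5,1): code 0110 → (5.000,1.214)–(6.000,1.460)
cell (5,3): code 1001 → (6.000,3.185)–(5.000,3.389)
cell (6,1): code 0010 → (6.000,1.460)–(6.397,2.000)
cell (6,2): code 0011 → (6.397,2.000)–(6.185,3.000)
cell (6,3): code 0001 → (6.185,3.000)–(6.000,3.185)
total: 8 segments, chained into 1 closed loop(s), length Σ = 6.800442

segments=8 loops=1 length=6.800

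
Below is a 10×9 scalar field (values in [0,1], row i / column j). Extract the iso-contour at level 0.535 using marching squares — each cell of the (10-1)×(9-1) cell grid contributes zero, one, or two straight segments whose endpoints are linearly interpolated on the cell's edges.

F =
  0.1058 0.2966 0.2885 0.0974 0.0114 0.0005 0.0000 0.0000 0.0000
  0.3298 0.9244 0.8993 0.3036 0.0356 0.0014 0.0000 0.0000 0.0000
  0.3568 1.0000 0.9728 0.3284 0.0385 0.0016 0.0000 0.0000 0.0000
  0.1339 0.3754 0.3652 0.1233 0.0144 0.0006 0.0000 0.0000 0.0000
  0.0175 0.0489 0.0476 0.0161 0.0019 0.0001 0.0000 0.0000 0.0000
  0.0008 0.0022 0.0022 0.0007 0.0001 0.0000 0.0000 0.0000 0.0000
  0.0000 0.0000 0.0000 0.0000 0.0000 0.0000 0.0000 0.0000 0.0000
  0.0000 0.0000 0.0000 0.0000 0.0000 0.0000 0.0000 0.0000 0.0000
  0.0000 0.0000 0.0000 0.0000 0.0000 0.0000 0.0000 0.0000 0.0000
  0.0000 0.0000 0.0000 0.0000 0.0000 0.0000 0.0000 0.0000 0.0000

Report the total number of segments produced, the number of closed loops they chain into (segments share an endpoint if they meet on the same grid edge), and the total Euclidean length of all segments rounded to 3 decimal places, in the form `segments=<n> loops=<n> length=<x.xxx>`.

segments=8 loops=1 length=7.789

cell (0,0): code 0100 → (0.380,1.000)–(1.000,0.345)
cell (0,1): code 1100 → (0.404,2.000)–(0.380,1.000)
cell (0,2): code 1000 → (1.000,2.612)–(0.404,2.000)
cell (1,0): code 0110 → (1.000,0.345)–(2.000,0.277)
cell (1,2): code 1001 → (2.000,2.679)–(1.000,2.612)
cell (2,0): code 0010 → (2.000,0.277)–(2.744,1.000)
cell (2,1): code 0011 → (2.744,1.000)–(2.721,2.000)
cell (2,2): code 0001 → (2.721,2.000)–(2.000,2.679)
total: 8 segments, chained into 1 closed loop(s), length Σ = 7.789489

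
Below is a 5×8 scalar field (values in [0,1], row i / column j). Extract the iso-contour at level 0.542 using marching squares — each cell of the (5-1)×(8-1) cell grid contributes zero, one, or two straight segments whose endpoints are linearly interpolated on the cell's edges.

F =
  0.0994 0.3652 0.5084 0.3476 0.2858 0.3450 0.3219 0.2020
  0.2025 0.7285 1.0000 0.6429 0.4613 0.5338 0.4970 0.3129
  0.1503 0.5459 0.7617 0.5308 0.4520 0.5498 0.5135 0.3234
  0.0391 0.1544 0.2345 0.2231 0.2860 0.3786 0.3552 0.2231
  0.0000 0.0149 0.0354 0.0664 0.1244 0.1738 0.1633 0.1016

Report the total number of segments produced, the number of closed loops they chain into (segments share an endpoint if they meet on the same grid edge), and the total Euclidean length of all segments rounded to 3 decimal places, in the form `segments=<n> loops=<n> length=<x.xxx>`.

cell (0,0): code 0100 → (0.487,1.000)–(1.000,0.645)
cell (0,1): code 1100 → (0.068,2.000)–(0.487,1.000)
cell (0,2): code 1100 → (0.658,3.000)–(0.068,2.000)
cell (0,3): code 1000 → (1.000,3.556)–(0.658,3.000)
cell (1,0): code 0110 → (1.000,0.645)–(2.000,0.990)
cell (1,2): code 1011 → (2.000,2.951)–(1.900,3.000)
cell (1,3): code 0001 → (1.900,3.000)–(1.000,3.556)
cell (1,4): code 0100 → (1.513,5.000)–(2.000,4.920)
cell (1,5): code 1000 → (2.000,5.215)–(1.513,5.000)
cell (2,0): code 0010 → (2.000,0.990)–(2.010,1.000)
cell (2,1): code 0011 → (2.010,1.000)–(2.417,2.000)
cell (2,2): code 0001 → (2.417,2.000)–(2.000,2.951)
cell (2,4): code 0010 → (2.000,4.920)–(2.046,5.000)
cell (2,5): code 0001 → (2.046,5.000)–(2.000,5.215)
total: 14 segments, chained into 2 closed loop(s), length Σ = 9.218333

segments=14 loops=2 length=9.218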